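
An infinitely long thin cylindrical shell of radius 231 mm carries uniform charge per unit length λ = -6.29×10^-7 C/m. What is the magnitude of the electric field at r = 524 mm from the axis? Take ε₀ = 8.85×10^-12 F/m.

E = 2.16×10^4 N/C

Take a coaxial cylindrical Gaussian surface of radius r = 524 mm and length L (r > 231 mm).
The full line charge is enclosed: λ_enc = -6.29×10^-7 C/m.
Gauss's law: E·2πrL = λ_enc L/ε₀.
E = |λ_enc|/(2πε₀r) = (6.29×10^-7)/(2π·8.85×10^-12·0.524) = 2.16×10^4 N/C.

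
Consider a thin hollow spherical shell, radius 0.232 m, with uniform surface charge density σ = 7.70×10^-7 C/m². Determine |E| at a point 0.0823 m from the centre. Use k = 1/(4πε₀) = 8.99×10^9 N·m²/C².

By spherical symmetry E is radial; choose a Gaussian sphere of radius r = 0.0823 m (inside the shell, r < 0.232 m).
No charge lies within this surface, so Q_enc = 0 and Gauss's law gives E·4πr² = 0 ⇒ E = 0.

E = 0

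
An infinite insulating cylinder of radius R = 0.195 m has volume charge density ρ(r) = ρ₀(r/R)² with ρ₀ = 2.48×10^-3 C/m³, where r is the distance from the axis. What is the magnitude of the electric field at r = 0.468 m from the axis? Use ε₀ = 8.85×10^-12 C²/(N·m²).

5.69×10^6 N/C

By cylindrical symmetry E is radial; use a coaxial Gaussian cylinder of radius 0.468 m and length L (r > R, full charge per length enclosed).
λ_enc = 2π ∫₀^R ρ₀(r'/R)^2 r' dr' = 2πρ₀R²/4 = 1.481×10^-4 C/m.
Applying ∮E·dA = Q_enc/ε₀ with the end caps contributing no flux:
E = |λ_enc|/(2πε₀r) = (1.481×10^-4)/(2π·8.85×10^-12·0.468) = 5.69×10^6 N/C.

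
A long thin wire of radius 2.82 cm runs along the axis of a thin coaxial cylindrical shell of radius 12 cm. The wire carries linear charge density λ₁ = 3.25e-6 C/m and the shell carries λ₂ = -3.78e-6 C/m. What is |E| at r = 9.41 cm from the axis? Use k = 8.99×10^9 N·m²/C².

Coaxial Gaussian cylinder, radius r = 9.41 cm, length L (between the conductors, 2.82 cm < r < 12 cm).
The shell at 12 cm lies outside the Gaussian surface, so λ_enc = λ₁ = 3.25×10^-6 C/m.
By Gauss's law (flux through the curved wall only), E·2πrL = λ_enc L/ε₀.
E = 2k|λ_enc|/r = 2(8.99×10^9)(3.25e-6)/(0.0941) = 6.21×10^5 N/C.

E ≈ 6.21e5 V/m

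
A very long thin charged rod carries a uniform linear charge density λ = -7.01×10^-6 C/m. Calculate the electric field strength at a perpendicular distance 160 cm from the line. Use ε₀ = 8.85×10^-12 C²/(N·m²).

By cylindrical symmetry E is radial; use a coaxial Gaussian cylinder of radius 160 cm and length L.
Q_enc = λL, so λ_enc = -7.01×10^-6 C/m.
By Gauss's law (flux through the curved wall only), E·2πrL = λ_enc L/ε₀.
E = |λ_enc|/(2πε₀r) = (7.01e-6)/(2π·8.85×10^-12·1.6) = 7.88×10^4 N/C.

7.88e4 N/C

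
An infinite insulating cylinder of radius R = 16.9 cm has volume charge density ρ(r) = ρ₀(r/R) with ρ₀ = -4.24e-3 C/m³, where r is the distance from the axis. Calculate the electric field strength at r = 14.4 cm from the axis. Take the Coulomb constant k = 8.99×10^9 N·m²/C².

Take a coaxial cylindrical Gaussian surface of radius r = 14.4 cm and length L (r < R).
λ_enc = ∫₀^r ρ(r')·2πr' dr' = (2πρ₀/R)·r^3/3 = -1.569×10^-4 C/m.
Gauss's law: E·2πrL = λ_enc L/ε₀.
E = 2k|λ_enc|/r = 2(8.99×10^9)(1.569×10^-4)/(0.144) = 1.96×10^7 N/C.

|E| ≈ 1.96×10^7 N/C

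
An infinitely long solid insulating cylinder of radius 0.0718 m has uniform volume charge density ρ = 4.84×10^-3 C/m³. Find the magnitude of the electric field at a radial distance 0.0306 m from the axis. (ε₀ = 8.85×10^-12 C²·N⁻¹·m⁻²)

Choose a coaxial cylinder of radius r = 0.0306 m (arbitrary length L) as the Gaussian surface (r < R).
Charge inside radius r per length L is ρ·πr²·L, so λ_enc = ρπr² = 1.424e-5 C/m.
Gauss's law: E·2πrL = λ_enc L/ε₀.
E = |λ_enc|/(2πε₀r) = (1.424e-5)/(2π·8.85×10^-12·0.0306) = 8.37×10^6 N/C.

E ≈ 8.37e6 V/m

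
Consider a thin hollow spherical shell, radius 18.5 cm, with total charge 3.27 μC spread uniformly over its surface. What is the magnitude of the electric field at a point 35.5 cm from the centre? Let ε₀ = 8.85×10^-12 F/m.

Use a concentric Gaussian sphere at r = 35.5 cm (r > 18.5 cm).
The entire shell is enclosed: Q_enc = 3.27e-6 C.
Applying ∮E·dA = Q_enc/ε₀ with Φ = E(4πr²):
E = |Q_enc|/(4πε₀r²) = (3.27×10^-6)/(4π·8.85×10^-12·(0.355)²) = 2.33×10^5 N/C.

|E| = 2.33×10^5 N/C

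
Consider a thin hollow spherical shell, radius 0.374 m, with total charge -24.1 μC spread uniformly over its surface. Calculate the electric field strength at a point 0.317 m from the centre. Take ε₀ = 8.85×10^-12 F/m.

E = 0 (no enclosed charge)

By spherical symmetry E is radial; choose a Gaussian sphere of radius r = 0.317 m (inside the shell, r < 0.374 m).
All the charge is outside the Gaussian surface: Q_enc = 0, hence E = 0 everywhere inside the shell.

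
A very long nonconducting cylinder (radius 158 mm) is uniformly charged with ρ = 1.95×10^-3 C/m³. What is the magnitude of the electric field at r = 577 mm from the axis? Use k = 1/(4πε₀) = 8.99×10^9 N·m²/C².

|E| ≈ 4.77e6 N/C

Choose a coaxial cylinder of radius r = 577 mm (arbitrary length L) as the Gaussian surface (r > 158 mm, full cross-section enclosed).
λ_enc = ρ·πR² = (1.95e-3)π(0.158)² = 1.529e-4 C/m.
Applying ∮E·dA = Q_enc/ε₀ with the end caps contributing no flux:
E = 2k|λ_enc|/r = 2(8.99×10^9)(1.529×10^-4)/(0.577) = 4.77×10^6 N/C.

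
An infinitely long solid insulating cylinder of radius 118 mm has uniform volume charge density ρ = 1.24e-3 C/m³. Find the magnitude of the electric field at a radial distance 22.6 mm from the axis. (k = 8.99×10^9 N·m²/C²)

Coaxial Gaussian cylinder, radius r = 22.6 mm, length L (r < R).
Charge inside radius r per length L is ρ·πr²·L, so λ_enc = ρπr² = 1.99×10^-6 C/m.
Applying ∮E·dA = Q_enc/ε₀ with the end caps contributing no flux:
E = 2k|λ_enc|/r = 2(8.99×10^9)(1.99e-6)/(0.0226) = 1.58×10^6 N/C.

E = 1.58×10^6 N/C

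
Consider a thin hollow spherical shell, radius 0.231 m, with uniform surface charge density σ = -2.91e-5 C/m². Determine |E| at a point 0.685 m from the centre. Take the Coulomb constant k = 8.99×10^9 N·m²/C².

|E| ≈ 3.74×10^5 N/C

Use a concentric Gaussian sphere at r = 0.685 m (r > 0.231 m).
The entire shell is enclosed: Q_enc = σ·4πR² = (-2.91×10^-5)·4π·(0.231)² = -1.951×10^-5 C.
Since E is radial and uniform over the Gaussian sphere, Φ = E·4πr² = Q_enc/ε₀.
E = k|Q_enc|/r² = (8.99×10^9)(1.951×10^-5)/(0.685)² = 3.74e5 N/C.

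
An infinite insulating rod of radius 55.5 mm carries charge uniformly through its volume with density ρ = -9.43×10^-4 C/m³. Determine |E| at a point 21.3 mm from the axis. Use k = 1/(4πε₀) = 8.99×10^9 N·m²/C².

Take a coaxial cylindrical Gaussian surface of radius r = 21.3 mm and length L (r < R).
Charge inside radius r per length L is ρ·πr²·L, so λ_enc = ρπr² = -1.344×10^-6 C/m.
By Gauss's law (flux through the curved wall only), E·2πrL = λ_enc L/ε₀.
E = 2k|λ_enc|/r = 2(8.99×10^9)(1.344×10^-6)/(0.0213) = 1.13×10^6 N/C.

|E| = 1.13×10^6 N/C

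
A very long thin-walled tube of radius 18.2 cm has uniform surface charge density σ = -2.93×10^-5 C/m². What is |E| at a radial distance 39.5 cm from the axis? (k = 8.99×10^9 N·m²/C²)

By cylindrical symmetry E is radial; use a coaxial Gaussian cylinder of radius 39.5 cm and length L (r > 18.2 cm).
The whole shell is enclosed: λ_enc = σ·2πR = (-2.93×10^-5)·2π·(0.182) = -3.351×10^-5 C/m.
Gauss's law: E·2πrL = λ_enc L/ε₀.
E = 2k|λ_enc|/r = 2(8.99×10^9)(3.351e-5)/(0.395) = 1.53×10^6 N/C.

|E| = 1.53e6 N/C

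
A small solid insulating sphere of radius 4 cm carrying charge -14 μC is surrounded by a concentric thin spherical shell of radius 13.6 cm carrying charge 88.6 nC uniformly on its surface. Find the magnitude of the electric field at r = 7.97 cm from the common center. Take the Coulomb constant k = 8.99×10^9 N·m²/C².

|E| = 1.98e7 N/C

By spherical symmetry E is radial; choose a Gaussian sphere of radius r = 7.97 cm (between the bodies, 4 cm < r < 13.6 cm).
The shell at 13.6 cm lies outside the Gaussian surface, so Q_enc = -14 μC = -1.40e-5 C.
Applying ∮E·dA = Q_enc/ε₀ with Φ = E(4πr²):
E = k|Q_enc|/r² = (8.99×10^9)(1.40e-5)/(0.0797)² = 1.98×10^7 N/C.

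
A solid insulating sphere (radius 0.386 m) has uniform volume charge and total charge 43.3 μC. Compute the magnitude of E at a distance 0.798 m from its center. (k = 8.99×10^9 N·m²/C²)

E = 6.11×10^5 N/C

Use a concentric Gaussian sphere at r = 0.798 m (r > R, so the entire charge is enclosed).
Q_enc = 43.3 μC = 4.33×10^-5 C.
Gauss's law: E·4πr² = Q_enc/ε₀.
E = k|Q_enc|/r² = (8.99×10^9)(4.33×10^-5)/(0.798)² = 6.11×10^5 N/C.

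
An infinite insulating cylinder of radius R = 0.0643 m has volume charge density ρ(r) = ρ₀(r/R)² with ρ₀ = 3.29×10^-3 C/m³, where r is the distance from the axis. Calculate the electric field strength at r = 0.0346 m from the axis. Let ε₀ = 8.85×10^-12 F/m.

E ≈ 9.31×10^5 N/C

Choose a coaxial cylinder of radius r = 0.0346 m (arbitrary length L) as the Gaussian surface (r < R).
Integrating ρ over the cross-section to radius r: λ_enc = (2πρ₀/R²) ∫₀^r r'^3 dr' = 2πρ₀ r^4/(4·R²) = 1.791×10^-6 C/m.
By Gauss's law (flux through the curved wall only), E·2πrL = λ_enc L/ε₀.
E = |λ_enc|/(2πε₀r) = (1.791×10^-6)/(2π·8.85×10^-12·0.0346) = 9.31×10^5 N/C.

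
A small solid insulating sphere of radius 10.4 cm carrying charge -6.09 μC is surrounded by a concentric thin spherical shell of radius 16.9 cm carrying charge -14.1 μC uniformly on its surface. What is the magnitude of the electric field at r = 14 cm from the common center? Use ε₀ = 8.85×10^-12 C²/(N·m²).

Symmetry ⇒ E = E(r) r̂. Gaussian sphere of radius r = 14 cm (between the bodies, 10.4 cm < r < 16.9 cm).
The shell at 16.9 cm lies outside the Gaussian surface, so Q_enc = -6.09 μC = -6.09e-6 C.
By Gauss's law, ∮E·dA = E·4πr² = Q_enc/ε₀.
E = |Q_enc|/(4πε₀r²) = (6.09×10^-6)/(4π·8.85×10^-12·(0.14)²) = 2.79×10^6 N/C.

E ≈ 2.79e6 N/C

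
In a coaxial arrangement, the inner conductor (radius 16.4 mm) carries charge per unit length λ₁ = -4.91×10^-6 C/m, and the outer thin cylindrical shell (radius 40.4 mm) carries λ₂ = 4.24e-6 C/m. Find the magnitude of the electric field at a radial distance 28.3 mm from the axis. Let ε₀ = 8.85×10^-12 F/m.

E ≈ 3.12×10^6 N/C

Coaxial Gaussian cylinder, radius r = 28.3 mm, length L (between the conductors, 16.4 mm < r < 40.4 mm).
The shell at 40.4 mm lies outside the Gaussian surface, so λ_enc = λ₁ = -4.91e-6 C/m.
By Gauss's law (flux through the curved wall only), E·2πrL = λ_enc L/ε₀.
E = |λ_enc|/(2πε₀r) = (4.91×10^-6)/(2π·8.85×10^-12·0.0283) = 3.12×10^6 N/C.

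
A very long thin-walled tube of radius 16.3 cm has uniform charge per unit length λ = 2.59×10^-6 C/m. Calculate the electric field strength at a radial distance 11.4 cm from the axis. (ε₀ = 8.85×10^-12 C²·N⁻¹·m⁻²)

E = 0

Coaxial Gaussian cylinder, radius r = 11.4 cm, length L (r < 16.3 cm, inside the shell).
No charge is enclosed, so Gauss's law gives E·2πrL = 0 ⇒ E = 0.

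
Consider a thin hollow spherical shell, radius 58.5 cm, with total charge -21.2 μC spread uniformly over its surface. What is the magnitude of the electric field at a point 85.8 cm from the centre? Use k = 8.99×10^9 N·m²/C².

By spherical symmetry E is radial; choose a Gaussian sphere of radius r = 85.8 cm (r > 58.5 cm).
The entire shell is enclosed: Q_enc = -2.12×10^-5 C.
By Gauss's law, ∮E·dA = E·4πr² = Q_enc/ε₀.
E = k|Q_enc|/r² = (8.99×10^9)(2.12×10^-5)/(0.858)² = 2.59×10^5 N/C.

|E| ≈ 2.59×10^5 N/C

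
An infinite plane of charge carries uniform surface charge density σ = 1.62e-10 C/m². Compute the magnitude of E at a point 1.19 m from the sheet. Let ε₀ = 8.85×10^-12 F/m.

Choose a cylindrical pillbox piercing the sheet, end faces (area A) parallel to it.
Flux Φ = 2EA and Q_enc = σA, so 2EA = σA/ε₀ ⇒ E = |σ|/(2ε₀), independent of distance.
E = |σ|/(2ε₀) = (1.62×10^-10)/(2·8.85×10^-12) = 9.15 N/C.

|E| ≈ 9.15 V/m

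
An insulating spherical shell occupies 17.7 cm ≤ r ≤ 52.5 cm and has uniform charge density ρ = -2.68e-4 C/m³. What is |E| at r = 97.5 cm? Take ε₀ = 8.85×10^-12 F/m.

Use a concentric Gaussian sphere at r = 97.5 cm (r > 52.5 cm, enclosing the whole shell).
Q_enc = ρ·(4π/3)(b³ − a³) = (-2.68×10^-4)·(4π/3)·((0.525)³ − (0.177)³) = -1.562×10^-4 C.
Applying ∮E·dA = Q_enc/ε₀ with Φ = E(4πr²):
E = |Q_enc|/(4πε₀r²) = (1.562×10^-4)/(4π·8.85×10^-12·(0.975)²) = 1.48e6 N/C.

|E| = 1.48×10^6 V/m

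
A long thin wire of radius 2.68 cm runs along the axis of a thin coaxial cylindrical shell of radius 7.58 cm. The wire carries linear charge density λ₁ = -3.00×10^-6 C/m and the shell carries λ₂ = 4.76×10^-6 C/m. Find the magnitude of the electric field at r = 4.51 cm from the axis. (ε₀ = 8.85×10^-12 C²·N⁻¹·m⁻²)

Take a coaxial cylindrical Gaussian surface of radius r = 4.51 cm and length L (between the conductors, 2.68 cm < r < 7.58 cm).
The shell at 7.58 cm lies outside the Gaussian surface, so λ_enc = λ₁ = -3.00×10^-6 C/m.
Gauss's law: E·2πrL = λ_enc L/ε₀.
E = |λ_enc|/(2πε₀r) = (3.00e-6)/(2π·8.85×10^-12·0.0451) = 1.20×10^6 N/C.

E ≈ 1.20×10^6 V/m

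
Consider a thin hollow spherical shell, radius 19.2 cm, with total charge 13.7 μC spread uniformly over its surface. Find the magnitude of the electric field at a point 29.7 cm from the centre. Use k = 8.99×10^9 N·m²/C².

Symmetry ⇒ E = E(r) r̂. Gaussian sphere of radius r = 29.7 cm (r > 19.2 cm).
The entire shell is enclosed: Q_enc = 1.37e-5 C.
By Gauss's law, ∮E·dA = E·4πr² = Q_enc/ε₀.
E = k|Q_enc|/r² = (8.99×10^9)(1.37e-5)/(0.297)² = 1.40e6 N/C.

E = 1.40×10^6 N/C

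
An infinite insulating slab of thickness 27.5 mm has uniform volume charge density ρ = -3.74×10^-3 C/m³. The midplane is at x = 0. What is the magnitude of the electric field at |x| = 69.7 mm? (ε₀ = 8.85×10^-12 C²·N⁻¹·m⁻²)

|E| = 5.81×10^6 V/m

The point |x| = 69.7 mm lies outside the slab (half-thickness 0.01375 m). A symmetric pillbox spanning the full slab encloses Q_enc = ρ·d·A.
Flux = 2EA ⇒ E = |ρ|d/(2ε₀), independent of distance outside.
E = (3.74×10^-3)(0.0275)/(2·8.85×10^-12) = 5.81×10^6 N/C.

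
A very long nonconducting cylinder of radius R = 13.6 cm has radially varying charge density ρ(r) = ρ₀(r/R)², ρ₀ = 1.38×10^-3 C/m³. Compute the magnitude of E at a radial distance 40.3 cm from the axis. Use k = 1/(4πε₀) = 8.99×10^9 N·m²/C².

|E| = 1.79e6 V/m

By cylindrical symmetry E is radial; use a coaxial Gaussian cylinder of radius 40.3 cm and length L (r > R, full charge per length enclosed).
λ_enc = 2π ∫₀^R ρ₀(r'/R)^2 r' dr' = 2πρ₀R²/4 = 4.009×10^-5 C/m.
Since E is radial and uniform over the curved surface, Φ = E·2πrL = Q_enc/ε₀ = λ_enc L/ε₀.
E = 2k|λ_enc|/r = 2(8.99×10^9)(4.009×10^-5)/(0.403) = 1.79×10^6 N/C.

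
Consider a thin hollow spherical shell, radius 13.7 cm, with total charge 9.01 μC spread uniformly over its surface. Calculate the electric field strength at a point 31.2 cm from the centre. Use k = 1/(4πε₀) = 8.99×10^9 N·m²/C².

Take a concentric spherical Gaussian surface of radius r = 31.2 cm (r > 13.7 cm).
The entire shell is enclosed: Q_enc = 9.01×10^-6 C.
Since E is radial and uniform over the Gaussian sphere, Φ = E·4πr² = Q_enc/ε₀.
E = k|Q_enc|/r² = (8.99×10^9)(9.01×10^-6)/(0.312)² = 8.32×10^5 N/C.

8.32×10^5 V/m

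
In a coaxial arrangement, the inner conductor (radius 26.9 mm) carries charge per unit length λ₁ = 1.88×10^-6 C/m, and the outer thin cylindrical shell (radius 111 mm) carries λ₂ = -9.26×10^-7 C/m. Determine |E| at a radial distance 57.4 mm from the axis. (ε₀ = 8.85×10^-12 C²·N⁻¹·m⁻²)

By cylindrical symmetry E is radial; use a coaxial Gaussian cylinder of radius 57.4 mm and length L (between the conductors, 26.9 mm < r < 111 mm).
Only the inner wire is enclosed; the outer shell contributes nothing inside itself. λ_enc = λ₁ = 1.88×10^-6 C/m.
By Gauss's law (flux through the curved wall only), E·2πrL = λ_enc L/ε₀.
E = |λ_enc|/(2πε₀r) = (1.88×10^-6)/(2π·8.85×10^-12·0.0574) = 5.89×10^5 N/C.

E ≈ 5.89e5 V/m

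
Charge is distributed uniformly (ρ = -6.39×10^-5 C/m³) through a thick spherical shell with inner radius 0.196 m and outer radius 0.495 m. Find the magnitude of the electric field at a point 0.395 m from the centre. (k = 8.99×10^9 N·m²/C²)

By spherical symmetry E is radial; choose a Gaussian sphere of radius r = 0.395 m (within the shell material, 0.196 m < r < 0.495 m).
Only the shell between 0.196 m and r is enclosed: Q_enc = ρ·(4π/3)(r³ − a³) = (-6.39e-5)·(4π/3)·((0.395)³ − (0.196)³) = -1.448e-5 C.
Gauss's law: E·4πr² = Q_enc/ε₀.
E = k|Q_enc|/r² = (8.99×10^9)(1.448×10^-5)/(0.395)² = 8.34e5 N/C.

|E| = 8.34e5 N/C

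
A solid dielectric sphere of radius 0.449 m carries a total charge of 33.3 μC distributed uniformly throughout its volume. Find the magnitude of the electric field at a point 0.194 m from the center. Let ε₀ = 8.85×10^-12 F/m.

6.42×10^5 N/C

Use a concentric Gaussian sphere at r = 0.194 m (r < R).
For a uniform sphere the enclosed fraction is (r/R)³, so Q_enc = (33.3 μC)(0.194/0.449)³ = 2.686×10^-6 C.
Since E is radial and uniform over the Gaussian sphere, Φ = E·4πr² = Q_enc/ε₀.
E = |Q_enc|/(4πε₀r²) = (2.686×10^-6)/(4π·8.85×10^-12·(0.194)²) = 6.42×10^5 N/C.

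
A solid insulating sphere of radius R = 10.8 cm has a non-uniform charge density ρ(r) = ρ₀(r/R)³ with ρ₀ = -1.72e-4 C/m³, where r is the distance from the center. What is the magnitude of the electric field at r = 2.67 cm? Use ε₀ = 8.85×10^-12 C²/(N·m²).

E = 1.31×10^3 N/C

By spherical symmetry E is radial; choose a Gaussian sphere of radius r = 2.67 cm (r < R).
Q_enc = ∫₀^r ρ(r')·4πr'² dr' = (4πρ₀/R³) ∫₀^r r'^5 dr' = 4πρ₀ r^6/(6·R³) = -1.036e-10 C.
Since E is radial and uniform over the Gaussian sphere, Φ = E·4πr² = Q_enc/ε₀.
E = |Q_enc|/(4πε₀r²) = (1.036×10^-10)/(4π·8.85×10^-12·(0.0267)²) = 1.31e3 N/C.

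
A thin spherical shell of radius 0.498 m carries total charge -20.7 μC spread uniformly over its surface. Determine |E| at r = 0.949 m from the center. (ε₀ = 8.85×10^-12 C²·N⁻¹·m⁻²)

E ≈ 2.07e5 N/C

Use a concentric Gaussian sphere at r = 0.949 m (r > 0.498 m).
The entire shell is enclosed: Q_enc = -2.07e-5 C.
Gauss's law: E·4πr² = Q_enc/ε₀.
E = |Q_enc|/(4πε₀r²) = (2.07×10^-5)/(4π·8.85×10^-12·(0.949)²) = 2.07×10^5 N/C.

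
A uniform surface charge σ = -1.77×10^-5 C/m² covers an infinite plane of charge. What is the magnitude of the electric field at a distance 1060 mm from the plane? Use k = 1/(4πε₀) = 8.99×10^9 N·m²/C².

|E| ≈ 1.00e6 N/C

The symmetry is planar: E is normal to the sheet and the same magnitude on both sides. Take a pillbox straddling the sheet with end-cap area A.
Flux Φ = 2EA and Q_enc = σA, so 2EA = σA/ε₀ ⇒ E = |σ|/(2ε₀), independent of distance.
E = 2πk|σ| = 2π(8.99×10^9)(1.77×10^-5) = 1.00e6 N/C.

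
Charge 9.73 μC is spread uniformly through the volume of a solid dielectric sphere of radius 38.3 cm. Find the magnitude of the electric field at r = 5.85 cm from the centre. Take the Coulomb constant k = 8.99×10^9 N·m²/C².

9.11e4 N/C

Symmetry ⇒ E = E(r) r̂. Gaussian sphere of radius r = 5.85 cm (r < R).
Only the charge within r is enclosed: Q_enc = Q·(r/R)³ = (9.73 μC)·(5.85 cm/38.3 cm)³ = 3.467×10^-8 C.
Applying ∮E·dA = Q_enc/ε₀ with Φ = E(4πr²):
E = k|Q_enc|/r² = (8.99×10^9)(3.467e-8)/(0.0585)² = 9.11e4 N/C.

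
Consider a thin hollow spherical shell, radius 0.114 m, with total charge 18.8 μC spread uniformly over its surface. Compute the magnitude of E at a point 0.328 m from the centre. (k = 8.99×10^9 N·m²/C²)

Use a concentric Gaussian sphere at r = 0.328 m (r > 0.114 m).
The entire shell is enclosed: Q_enc = 1.88e-5 C.
By Gauss's law, ∮E·dA = E·4πr² = Q_enc/ε₀.
E = k|Q_enc|/r² = (8.99×10^9)(1.88e-5)/(0.328)² = 1.57×10^6 N/C.

|E| = 1.57×10^6 N/C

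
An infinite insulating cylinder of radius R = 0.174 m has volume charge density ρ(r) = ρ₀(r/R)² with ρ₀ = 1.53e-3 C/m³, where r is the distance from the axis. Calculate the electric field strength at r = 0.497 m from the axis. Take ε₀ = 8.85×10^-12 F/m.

E ≈ 2.63×10^6 N/C

By cylindrical symmetry E is radial; use a coaxial Gaussian cylinder of radius 0.497 m and length L (r > R, full charge per length enclosed).
λ_enc = 2π ∫₀^R ρ₀(r'/R)^2 r' dr' = 2πρ₀R²/4 = 7.276×10^-5 C/m.
Gauss's law: E·2πrL = λ_enc L/ε₀.
E = |λ_enc|/(2πε₀r) = (7.276e-5)/(2π·8.85×10^-12·0.497) = 2.63e6 N/C.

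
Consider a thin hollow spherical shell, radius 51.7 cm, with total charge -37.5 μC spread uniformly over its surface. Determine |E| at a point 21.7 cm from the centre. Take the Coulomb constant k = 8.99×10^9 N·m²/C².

E = 0

Symmetry ⇒ E = E(r) r̂. Gaussian sphere of radius r = 21.7 cm (inside the shell, r < 51.7 cm).
All the charge is outside the Gaussian surface: Q_enc = 0, hence E = 0 everywhere inside the shell.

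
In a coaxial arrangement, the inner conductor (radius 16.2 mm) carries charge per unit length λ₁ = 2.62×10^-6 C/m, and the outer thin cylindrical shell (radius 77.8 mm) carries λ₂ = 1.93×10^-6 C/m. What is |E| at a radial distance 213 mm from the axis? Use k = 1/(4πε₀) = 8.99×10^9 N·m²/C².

By cylindrical symmetry E is radial; use a coaxial Gaussian cylinder of radius 213 mm and length L (r > 77.8 mm, enclosing both).
λ_enc = λ₁ + λ₂ = (2.62×10^-6) + (1.93×10^-6) = 4.55e-6 C/m.
Applying ∮E·dA = Q_enc/ε₀ with the end caps contributing no flux:
E = 2k|λ_enc|/r = 2(8.99×10^9)(4.55×10^-6)/(0.213) = 3.84×10^5 N/C.

|E| ≈ 3.84×10^5 N/C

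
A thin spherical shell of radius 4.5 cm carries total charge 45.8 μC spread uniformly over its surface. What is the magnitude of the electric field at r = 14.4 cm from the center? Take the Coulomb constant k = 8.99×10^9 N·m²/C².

|E| ≈ 1.99×10^7 V/m

Symmetry ⇒ E = E(r) r̂. Gaussian sphere of radius r = 14.4 cm (r > 4.5 cm).
The entire shell is enclosed: Q_enc = 4.58×10^-5 C.
Since E is radial and uniform over the Gaussian sphere, Φ = E·4πr² = Q_enc/ε₀.
E = k|Q_enc|/r² = (8.99×10^9)(4.58e-5)/(0.144)² = 1.99e7 N/C.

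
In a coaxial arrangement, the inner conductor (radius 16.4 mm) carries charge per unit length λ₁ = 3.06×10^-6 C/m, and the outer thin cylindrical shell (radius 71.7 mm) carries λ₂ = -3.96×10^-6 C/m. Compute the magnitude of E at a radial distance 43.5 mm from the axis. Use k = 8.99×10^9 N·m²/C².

Coaxial Gaussian cylinder, radius r = 43.5 mm, length L (between the conductors, 16.4 mm < r < 71.7 mm).
Only the inner wire is enclosed; the outer shell contributes nothing inside itself. λ_enc = λ₁ = 3.06×10^-6 C/m.
Since E is radial and uniform over the curved surface, Φ = E·2πrL = Q_enc/ε₀ = λ_enc L/ε₀.
E = 2k|λ_enc|/r = 2(8.99×10^9)(3.06×10^-6)/(0.0435) = 1.26e6 N/C.

E = 1.26e6 V/m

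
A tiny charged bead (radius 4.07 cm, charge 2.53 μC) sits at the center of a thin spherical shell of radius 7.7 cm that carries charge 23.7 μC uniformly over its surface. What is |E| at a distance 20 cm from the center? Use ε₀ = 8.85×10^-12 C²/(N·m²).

Take a concentric spherical Gaussian surface of radius r = 20 cm (r > 7.7 cm, enclosing both).
Q_enc = (2.53 μC) + (23.7 μC) = 2.623×10^-5 C.
Since E is radial and uniform over the Gaussian sphere, Φ = E·4πr² = Q_enc/ε₀.
E = |Q_enc|/(4πε₀r²) = (2.623e-5)/(4π·8.85×10^-12·(0.2)²) = 5.90×10^6 N/C.

E = 5.90e6 V/m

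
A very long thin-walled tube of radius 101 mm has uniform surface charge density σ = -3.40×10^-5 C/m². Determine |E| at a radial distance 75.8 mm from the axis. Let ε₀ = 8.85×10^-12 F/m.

By cylindrical symmetry E is radial; use a coaxial Gaussian cylinder of radius 75.8 mm and length L (r < 101 mm, inside the shell).
All the surface charge lies outside this cylinder: Q_enc = 0, hence E = 0.

E = 0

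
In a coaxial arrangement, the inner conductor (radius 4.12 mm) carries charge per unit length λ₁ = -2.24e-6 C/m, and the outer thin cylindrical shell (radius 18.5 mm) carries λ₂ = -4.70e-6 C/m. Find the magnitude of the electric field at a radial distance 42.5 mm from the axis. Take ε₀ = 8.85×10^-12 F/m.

E ≈ 2.94e6 V/m

Choose a coaxial cylinder of radius r = 42.5 mm (arbitrary length L) as the Gaussian surface (r > 18.5 mm, enclosing both).
λ_enc = λ₁ + λ₂ = (-2.24e-6) + (-4.70×10^-6) = -6.94×10^-6 C/m.
Applying ∮E·dA = Q_enc/ε₀ with the end caps contributing no flux:
E = |λ_enc|/(2πε₀r) = (6.94e-6)/(2π·8.85×10^-12·0.0425) = 2.94e6 N/C.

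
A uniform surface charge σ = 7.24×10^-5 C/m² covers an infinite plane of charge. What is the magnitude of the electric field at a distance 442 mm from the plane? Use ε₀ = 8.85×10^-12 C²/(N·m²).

4.09×10^6 V/m

By planar symmetry E is perpendicular to the sheet and uniform; use a Gaussian pillbox with flat faces of area A on each side of the sheet.
Flux Φ = 2EA and Q_enc = σA, so 2EA = σA/ε₀ ⇒ E = |σ|/(2ε₀), independent of distance.
E = |σ|/(2ε₀) = (7.24×10^-5)/(2·8.85×10^-12) = 4.09e6 N/C.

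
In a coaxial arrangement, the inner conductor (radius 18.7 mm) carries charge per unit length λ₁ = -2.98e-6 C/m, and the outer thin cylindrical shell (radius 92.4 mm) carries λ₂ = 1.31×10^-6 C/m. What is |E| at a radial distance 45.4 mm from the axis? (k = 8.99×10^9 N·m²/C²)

By cylindrical symmetry E is radial; use a coaxial Gaussian cylinder of radius 45.4 mm and length L (between the conductors, 18.7 mm < r < 92.4 mm).
The shell at 92.4 mm lies outside the Gaussian surface, so λ_enc = λ₁ = -2.98e-6 C/m.
Applying ∮E·dA = Q_enc/ε₀ with the end caps contributing no flux:
E = 2k|λ_enc|/r = 2(8.99×10^9)(2.98e-6)/(0.0454) = 1.18e6 N/C.

|E| ≈ 1.18e6 N/C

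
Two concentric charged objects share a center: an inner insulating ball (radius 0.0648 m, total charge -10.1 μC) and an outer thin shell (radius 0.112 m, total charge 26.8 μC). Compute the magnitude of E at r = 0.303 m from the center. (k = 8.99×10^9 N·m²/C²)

Symmetry ⇒ E = E(r) r̂. Gaussian sphere of radius r = 0.303 m (r > 0.112 m, enclosing both).
Q_enc = (-10.1 μC) + (26.8 μC) = 1.67×10^-5 C.
By Gauss's law, ∮E·dA = E·4πr² = Q_enc/ε₀.
E = k|Q_enc|/r² = (8.99×10^9)(1.67e-5)/(0.303)² = 1.64×10^6 N/C.

E ≈ 1.64×10^6 V/m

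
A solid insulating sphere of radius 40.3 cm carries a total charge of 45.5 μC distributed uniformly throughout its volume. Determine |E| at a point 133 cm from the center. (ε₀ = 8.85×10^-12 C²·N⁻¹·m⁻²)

|E| = 2.31×10^5 N/C

Symmetry ⇒ E = E(r) r̂. Gaussian sphere of radius r = 133 cm (r > R, so the entire charge is enclosed).
Q_enc = 45.5 μC = 4.55×10^-5 C.
By Gauss's law, ∮E·dA = E·4πr² = Q_enc/ε₀.
E = |Q_enc|/(4πε₀r²) = (4.55e-5)/(4π·8.85×10^-12·(1.33)²) = 2.31×10^5 N/C.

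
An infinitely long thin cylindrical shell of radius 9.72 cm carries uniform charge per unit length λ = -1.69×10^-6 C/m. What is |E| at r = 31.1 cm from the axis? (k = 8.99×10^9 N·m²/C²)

Choose a coaxial cylinder of radius r = 31.1 cm (arbitrary length L) as the Gaussian surface (r > 9.72 cm).
The full line charge is enclosed: λ_enc = -1.69×10^-6 C/m.
By Gauss's law (flux through the curved wall only), E·2πrL = λ_enc L/ε₀.
E = 2k|λ_enc|/r = 2(8.99×10^9)(1.69e-6)/(0.311) = 9.77×10^4 N/C.

E ≈ 9.77e4 N/C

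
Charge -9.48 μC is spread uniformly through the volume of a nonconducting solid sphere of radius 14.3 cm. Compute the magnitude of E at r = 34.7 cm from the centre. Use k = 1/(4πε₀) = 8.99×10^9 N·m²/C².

Symmetry ⇒ E = E(r) r̂. Gaussian sphere of radius r = 34.7 cm (r > R, so the entire charge is enclosed).
Q_enc = -9.48 μC = -9.48e-6 C.
Since E is radial and uniform over the Gaussian sphere, Φ = E·4πr² = Q_enc/ε₀.
E = k|Q_enc|/r² = (8.99×10^9)(9.48×10^-6)/(0.347)² = 7.08×10^5 N/C.

7.08e5 N/C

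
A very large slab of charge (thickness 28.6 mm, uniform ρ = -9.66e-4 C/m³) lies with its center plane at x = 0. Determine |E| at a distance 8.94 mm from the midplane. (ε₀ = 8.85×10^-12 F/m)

By symmetry E is perpendicular to the slab. A Gaussian pillbox from −8.94 mm to +8.94 mm (face area A) lies entirely within the slab.
Q_enc = ρ·(2x)·A and flux = 2EA, so 2EA = 2ρxA/ε₀ ⇒ E = |ρ|x/ε₀.
E = (9.66×10^-4)(0.00894)/(8.85×10^-12) = 9.76×10^5 N/C.

9.76×10^5 V/m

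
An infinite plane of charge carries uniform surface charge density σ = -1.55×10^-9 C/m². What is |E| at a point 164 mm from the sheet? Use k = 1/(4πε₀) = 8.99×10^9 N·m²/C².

By planar symmetry E is perpendicular to the sheet and uniform; use a Gaussian pillbox with flat faces of area A on each side of the sheet.
Only the two end caps contribute flux: Φ = 2EA. With Q_enc = σA, Gauss's law gives E = |σ|/(2ε₀).
E = 2πk|σ| = 2π(8.99×10^9)(1.55e-9) = 87.6 N/C.

87.6 N/C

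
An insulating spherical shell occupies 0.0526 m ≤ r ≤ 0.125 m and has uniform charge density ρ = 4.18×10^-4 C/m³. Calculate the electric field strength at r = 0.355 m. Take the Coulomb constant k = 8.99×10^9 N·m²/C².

E ≈ 2.26e5 N/C

Symmetry ⇒ E = E(r) r̂. Gaussian sphere of radius r = 0.355 m (r > 0.125 m, enclosing the whole shell).
Q_enc = ρ·(4π/3)(b³ − a³) = (4.18×10^-4)·(4π/3)·((0.125)³ − (0.0526)³) = 3.165×10^-6 C.
Since E is radial and uniform over the Gaussian sphere, Φ = E·4πr² = Q_enc/ε₀.
E = k|Q_enc|/r² = (8.99×10^9)(3.165e-6)/(0.355)² = 2.26×10^5 N/C.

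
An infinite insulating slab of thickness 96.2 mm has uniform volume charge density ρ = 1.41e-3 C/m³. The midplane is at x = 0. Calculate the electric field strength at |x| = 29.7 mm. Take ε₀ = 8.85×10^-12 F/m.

E ≈ 4.73×10^6 V/m

By symmetry E is perpendicular to the slab. A Gaussian pillbox from −29.7 mm to +29.7 mm (face area A) lies entirely within the slab.
Q_enc = ρ·(2x)·A and flux = 2EA, so 2EA = 2ρxA/ε₀ ⇒ E = |ρ|x/ε₀.
E = (1.41e-3)(0.0297)/(8.85×10^-12) = 4.73e6 N/C.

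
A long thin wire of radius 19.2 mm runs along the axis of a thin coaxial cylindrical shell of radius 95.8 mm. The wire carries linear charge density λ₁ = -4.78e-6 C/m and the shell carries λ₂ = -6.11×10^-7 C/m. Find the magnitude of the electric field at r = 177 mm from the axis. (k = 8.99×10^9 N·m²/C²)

By cylindrical symmetry E is radial; use a coaxial Gaussian cylinder of radius 177 mm and length L (r > 95.8 mm, enclosing both).
λ_enc = λ₁ + λ₂ = (-4.78×10^-6) + (-6.11e-7) = -5.391×10^-6 C/m.
Since E is radial and uniform over the curved surface, Φ = E·2πrL = Q_enc/ε₀ = λ_enc L/ε₀.
E = 2k|λ_enc|/r = 2(8.99×10^9)(5.391×10^-6)/(0.177) = 5.48×10^5 N/C.

E ≈ 5.48×10^5 N/C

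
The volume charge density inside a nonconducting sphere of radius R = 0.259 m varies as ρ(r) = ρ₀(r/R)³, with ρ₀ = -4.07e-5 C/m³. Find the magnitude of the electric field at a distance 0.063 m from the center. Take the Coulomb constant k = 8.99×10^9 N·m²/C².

695 N/C

Take a concentric spherical Gaussian surface of radius r = 0.063 m (r < R).
Integrate the density: Q_enc = 4π ∫₀^r ρ₀(r'/R)^3 r'² dr' = 4πρ₀ r^6/(6·R³) = -3.068×10^-10 C.
Applying ∮E·dA = Q_enc/ε₀ with Φ = E(4πr²):
E = k|Q_enc|/r² = (8.99×10^9)(3.068e-10)/(0.063)² = 695 N/C.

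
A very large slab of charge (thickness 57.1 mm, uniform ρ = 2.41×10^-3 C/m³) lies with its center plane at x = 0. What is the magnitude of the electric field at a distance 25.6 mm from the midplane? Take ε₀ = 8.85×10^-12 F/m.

By symmetry E is perpendicular to the slab. A Gaussian pillbox from −25.6 mm to +25.6 mm (face area A) lies entirely within the slab.
Q_enc = ρ·(2x)·A and flux = 2EA, so 2EA = 2ρxA/ε₀ ⇒ E = |ρ|x/ε₀.
E = (2.41×10^-3)(0.0256)/(8.85×10^-12) = 6.97×10^6 N/C.

E = 6.97×10^6 N/C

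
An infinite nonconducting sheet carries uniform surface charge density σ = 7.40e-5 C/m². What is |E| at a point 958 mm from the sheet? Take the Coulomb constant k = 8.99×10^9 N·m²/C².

By planar symmetry E is perpendicular to the sheet and uniform; use a Gaussian pillbox with flat faces of area A on each side of the sheet.
Flux Φ = 2EA and Q_enc = σA, so 2EA = σA/ε₀ ⇒ E = |σ|/(2ε₀), independent of distance.
E = 2πk|σ| = 2π(8.99×10^9)(7.40e-5) = 4.18e6 N/C.

4.18e6 N/C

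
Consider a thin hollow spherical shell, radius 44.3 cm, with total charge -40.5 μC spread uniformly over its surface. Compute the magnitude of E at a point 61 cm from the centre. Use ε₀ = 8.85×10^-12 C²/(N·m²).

Symmetry ⇒ E = E(r) r̂. Gaussian sphere of radius r = 61 cm (r > 44.3 cm).
The entire shell is enclosed: Q_enc = -4.05e-5 C.
By Gauss's law, ∮E·dA = E·4πr² = Q_enc/ε₀.
E = |Q_enc|/(4πε₀r²) = (4.05×10^-5)/(4π·8.85×10^-12·(0.61)²) = 9.79×10^5 N/C.

E ≈ 9.79×10^5 V/m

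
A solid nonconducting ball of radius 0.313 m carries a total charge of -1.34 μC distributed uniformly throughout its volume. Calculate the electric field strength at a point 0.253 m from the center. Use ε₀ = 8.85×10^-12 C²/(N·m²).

E ≈ 9.94×10^4 N/C

Symmetry ⇒ E = E(r) r̂. Gaussian sphere of radius r = 0.253 m (r < R).
For a uniform sphere the enclosed fraction is (r/R)³, so Q_enc = (-1.34 μC)(0.253/0.313)³ = -7.077e-7 C.
Applying ∮E·dA = Q_enc/ε₀ with Φ = E(4πr²):
E = |Q_enc|/(4πε₀r²) = (7.077e-7)/(4π·8.85×10^-12·(0.253)²) = 9.94×10^4 N/C.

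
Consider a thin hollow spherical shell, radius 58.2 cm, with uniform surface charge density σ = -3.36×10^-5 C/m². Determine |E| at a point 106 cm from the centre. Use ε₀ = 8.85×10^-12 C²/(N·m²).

Use a concentric Gaussian sphere at r = 106 cm (r > 58.2 cm).
The entire shell is enclosed: Q_enc = σ·4πR² = (-3.36×10^-5)·4π·(0.582)² = -1.43×10^-4 C.
By Gauss's law, ∮E·dA = E·4πr² = Q_enc/ε₀.
E = |Q_enc|/(4πε₀r²) = (1.43×10^-4)/(4π·8.85×10^-12·(1.06)²) = 1.14×10^6 N/C.

|E| = 1.14e6 V/m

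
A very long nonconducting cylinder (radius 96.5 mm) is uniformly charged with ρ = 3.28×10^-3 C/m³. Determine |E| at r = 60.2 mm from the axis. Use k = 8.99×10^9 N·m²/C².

|E| ≈ 1.12×10^7 N/C

By cylindrical symmetry E is radial; use a coaxial Gaussian cylinder of radius 60.2 mm and length L (r < R).
Charge inside radius r per length L is ρ·πr²·L, so λ_enc = ρπr² = 3.734×10^-5 C/m.
Since E is radial and uniform over the curved surface, Φ = E·2πrL = Q_enc/ε₀ = λ_enc L/ε₀.
E = 2k|λ_enc|/r = 2(8.99×10^9)(3.734×10^-5)/(0.0602) = 1.12e7 N/C.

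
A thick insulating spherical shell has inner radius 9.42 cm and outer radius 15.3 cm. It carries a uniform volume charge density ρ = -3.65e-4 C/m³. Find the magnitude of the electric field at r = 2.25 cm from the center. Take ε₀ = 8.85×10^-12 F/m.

By spherical symmetry E is radial; choose a Gaussian sphere of radius r = 2.25 cm (r < 9.42 cm, inside the empty cavity).
Q_enc = 0 (all charge lies at larger r); Gauss's law gives E = 0.

E = 0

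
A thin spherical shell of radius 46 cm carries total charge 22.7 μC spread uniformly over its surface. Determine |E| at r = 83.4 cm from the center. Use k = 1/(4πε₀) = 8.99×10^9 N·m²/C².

By spherical symmetry E is radial; choose a Gaussian sphere of radius r = 83.4 cm (r > 46 cm).
The entire shell is enclosed: Q_enc = 2.27e-5 C.
By Gauss's law, ∮E·dA = E·4πr² = Q_enc/ε₀.
E = k|Q_enc|/r² = (8.99×10^9)(2.27×10^-5)/(0.834)² = 2.93×10^5 N/C.

|E| = 2.93×10^5 N/C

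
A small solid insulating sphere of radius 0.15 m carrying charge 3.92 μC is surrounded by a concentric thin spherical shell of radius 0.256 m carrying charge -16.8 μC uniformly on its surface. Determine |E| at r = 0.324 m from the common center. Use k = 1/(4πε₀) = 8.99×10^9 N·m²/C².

Use a concentric Gaussian sphere at r = 0.324 m (r > 0.256 m, enclosing both).
Q_enc = (3.92 μC) + (-16.8 μC) = -1.288×10^-5 C.
By Gauss's law, ∮E·dA = E·4πr² = Q_enc/ε₀.
E = k|Q_enc|/r² = (8.99×10^9)(1.288×10^-5)/(0.324)² = 1.10×10^6 N/C.

E = 1.10e6 V/m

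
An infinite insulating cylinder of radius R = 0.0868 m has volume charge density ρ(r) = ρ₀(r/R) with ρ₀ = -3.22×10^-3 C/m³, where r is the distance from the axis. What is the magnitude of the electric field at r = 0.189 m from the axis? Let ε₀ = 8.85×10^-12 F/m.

|E| = 4.83×10^6 N/C

By cylindrical symmetry E is radial; use a coaxial Gaussian cylinder of radius 0.189 m and length L (r > R, full charge per length enclosed).
λ_enc = 2π ∫₀^R ρ₀(r'/R)^1 r' dr' = 2πρ₀R²/3 = -5.081×10^-5 C/m.
By Gauss's law (flux through the curved wall only), E·2πrL = λ_enc L/ε₀.
E = |λ_enc|/(2πε₀r) = (5.081×10^-5)/(2π·8.85×10^-12·0.189) = 4.83e6 N/C.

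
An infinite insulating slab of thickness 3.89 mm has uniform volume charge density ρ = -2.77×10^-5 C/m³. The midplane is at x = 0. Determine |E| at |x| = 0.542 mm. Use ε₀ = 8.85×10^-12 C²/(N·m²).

By symmetry E is perpendicular to the slab. A Gaussian pillbox from −0.542 mm to +0.542 mm (face area A) lies entirely within the slab.
Q_enc = ρ·(2x)·A and flux = 2EA, so 2EA = 2ρxA/ε₀ ⇒ E = |ρ|x/ε₀.
E = (2.77×10^-5)(0.000542)/(8.85×10^-12) = 1.70×10^3 N/C.

1.70e3 V/m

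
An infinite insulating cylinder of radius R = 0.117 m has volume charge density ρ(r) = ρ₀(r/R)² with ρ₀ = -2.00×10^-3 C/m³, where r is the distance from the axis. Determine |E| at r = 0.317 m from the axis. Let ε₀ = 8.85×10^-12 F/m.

2.44×10^6 N/C

By cylindrical symmetry E is radial; use a coaxial Gaussian cylinder of radius 0.317 m and length L (r > R, full charge per length enclosed).
λ_enc = 2π ∫₀^R ρ₀(r'/R)^2 r' dr' = 2πρ₀R²/4 = -4.301×10^-5 C/m.
By Gauss's law (flux through the curved wall only), E·2πrL = λ_enc L/ε₀.
E = |λ_enc|/(2πε₀r) = (4.301e-5)/(2π·8.85×10^-12·0.317) = 2.44×10^6 N/C.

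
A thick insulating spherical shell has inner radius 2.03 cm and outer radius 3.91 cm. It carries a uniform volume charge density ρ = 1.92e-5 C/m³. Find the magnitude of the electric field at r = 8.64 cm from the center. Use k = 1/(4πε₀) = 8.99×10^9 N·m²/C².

By spherical symmetry E is radial; choose a Gaussian sphere of radius r = 8.64 cm (r > 3.91 cm, enclosing the whole shell).
Q_enc = ρ·(4π/3)(b³ − a³) = (1.92×10^-5)·(4π/3)·((0.0391)³ − (0.0203)³) = 4.135×10^-9 C.
Applying ∮E·dA = Q_enc/ε₀ with Φ = E(4πr²):
E = k|Q_enc|/r² = (8.99×10^9)(4.135×10^-9)/(0.0864)² = 4.98e3 N/C.

4.98×10^3 N/C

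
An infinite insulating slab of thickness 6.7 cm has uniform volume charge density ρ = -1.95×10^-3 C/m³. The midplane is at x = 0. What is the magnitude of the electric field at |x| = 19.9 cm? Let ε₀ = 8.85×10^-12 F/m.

E ≈ 7.38e6 N/C

The point |x| = 19.9 cm lies outside the slab (half-thickness 0.0335 m). A symmetric pillbox spanning the full slab encloses Q_enc = ρ·d·A.
Flux = 2EA ⇒ E = |ρ|d/(2ε₀), independent of distance outside.
E = (1.95×10^-3)(0.067)/(2·8.85×10^-12) = 7.38e6 N/C.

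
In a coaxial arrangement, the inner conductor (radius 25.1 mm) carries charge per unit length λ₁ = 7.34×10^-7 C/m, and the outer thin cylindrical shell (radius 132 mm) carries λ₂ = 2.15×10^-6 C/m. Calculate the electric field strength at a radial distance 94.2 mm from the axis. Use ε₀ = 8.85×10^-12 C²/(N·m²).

|E| = 1.40e5 N/C

Take a coaxial cylindrical Gaussian surface of radius r = 94.2 mm and length L (between the conductors, 25.1 mm < r < 132 mm).
The shell at 132 mm lies outside the Gaussian surface, so λ_enc = λ₁ = 7.34×10^-7 C/m.
Gauss's law: E·2πrL = λ_enc L/ε₀.
E = |λ_enc|/(2πε₀r) = (7.34×10^-7)/(2π·8.85×10^-12·0.0942) = 1.40e5 N/C.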